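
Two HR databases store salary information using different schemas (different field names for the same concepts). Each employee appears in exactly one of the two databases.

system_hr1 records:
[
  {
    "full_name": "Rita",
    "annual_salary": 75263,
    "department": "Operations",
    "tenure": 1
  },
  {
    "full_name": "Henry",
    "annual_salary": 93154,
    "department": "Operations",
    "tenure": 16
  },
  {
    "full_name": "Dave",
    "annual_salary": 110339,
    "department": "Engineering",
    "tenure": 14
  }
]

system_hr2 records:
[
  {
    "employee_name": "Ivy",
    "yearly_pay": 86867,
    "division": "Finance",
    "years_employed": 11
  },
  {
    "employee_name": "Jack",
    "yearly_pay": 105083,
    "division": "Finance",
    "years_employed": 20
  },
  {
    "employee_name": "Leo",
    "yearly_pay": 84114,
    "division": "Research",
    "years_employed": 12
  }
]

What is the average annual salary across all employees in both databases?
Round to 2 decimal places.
92470.00

Schema mapping: "annual_salary" (system_hr1) = "yearly_pay" (system_hr2) = annual salary

All salaries: [75263, 93154, 110339, 86867, 105083, 84114]
Sum: 554820
Count: 6
Average: 554820 / 6 = 92470.00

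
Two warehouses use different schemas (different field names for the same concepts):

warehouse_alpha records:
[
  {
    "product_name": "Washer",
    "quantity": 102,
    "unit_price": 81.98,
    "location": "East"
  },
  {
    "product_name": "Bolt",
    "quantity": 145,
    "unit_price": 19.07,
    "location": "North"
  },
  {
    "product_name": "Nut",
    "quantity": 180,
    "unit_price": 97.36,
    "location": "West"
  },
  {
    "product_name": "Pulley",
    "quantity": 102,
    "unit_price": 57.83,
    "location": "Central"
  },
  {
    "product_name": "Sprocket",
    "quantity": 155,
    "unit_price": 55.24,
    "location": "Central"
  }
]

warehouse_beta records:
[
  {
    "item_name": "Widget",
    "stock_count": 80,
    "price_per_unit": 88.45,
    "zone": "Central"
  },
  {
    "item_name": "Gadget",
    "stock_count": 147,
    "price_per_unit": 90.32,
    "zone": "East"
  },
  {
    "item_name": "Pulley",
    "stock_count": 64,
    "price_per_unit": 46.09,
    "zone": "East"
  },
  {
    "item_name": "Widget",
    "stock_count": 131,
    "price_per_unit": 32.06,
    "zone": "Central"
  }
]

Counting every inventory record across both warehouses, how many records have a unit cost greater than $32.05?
8

Schema mapping: "unit_price" (warehouse_alpha) = "price_per_unit" (warehouse_beta) = unit cost

Records > $32.05 in warehouse_alpha: 4
Records > $32.05 in warehouse_beta: 4

Total count: 4 + 4 = 8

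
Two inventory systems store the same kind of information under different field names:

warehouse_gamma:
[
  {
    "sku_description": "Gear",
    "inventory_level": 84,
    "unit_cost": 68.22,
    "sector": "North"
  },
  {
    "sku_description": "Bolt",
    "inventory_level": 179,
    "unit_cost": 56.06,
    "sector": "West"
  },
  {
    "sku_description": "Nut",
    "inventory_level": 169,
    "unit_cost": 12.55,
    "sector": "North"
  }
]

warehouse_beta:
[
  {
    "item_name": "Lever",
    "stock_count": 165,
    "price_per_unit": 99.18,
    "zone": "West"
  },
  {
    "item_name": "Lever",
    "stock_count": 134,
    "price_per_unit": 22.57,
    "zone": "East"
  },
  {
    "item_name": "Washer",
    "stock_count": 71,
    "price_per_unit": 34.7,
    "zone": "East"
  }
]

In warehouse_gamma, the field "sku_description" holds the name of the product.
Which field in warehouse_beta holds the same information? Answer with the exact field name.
item_name

In warehouse_gamma, "sku_description" holds the name of the product.
The fields in warehouse_beta are: "item_name", "stock_count", "price_per_unit", "zone".
"item_name" is the match: the name refers to the same concept and its values are product-name strings (e.g. 'Lever', 'Washer').
The other fields ("stock_count", "price_per_unit", "zone") hold different kinds of data.

So "sku_description" in warehouse_gamma corresponds to "item_name" in warehouse_beta.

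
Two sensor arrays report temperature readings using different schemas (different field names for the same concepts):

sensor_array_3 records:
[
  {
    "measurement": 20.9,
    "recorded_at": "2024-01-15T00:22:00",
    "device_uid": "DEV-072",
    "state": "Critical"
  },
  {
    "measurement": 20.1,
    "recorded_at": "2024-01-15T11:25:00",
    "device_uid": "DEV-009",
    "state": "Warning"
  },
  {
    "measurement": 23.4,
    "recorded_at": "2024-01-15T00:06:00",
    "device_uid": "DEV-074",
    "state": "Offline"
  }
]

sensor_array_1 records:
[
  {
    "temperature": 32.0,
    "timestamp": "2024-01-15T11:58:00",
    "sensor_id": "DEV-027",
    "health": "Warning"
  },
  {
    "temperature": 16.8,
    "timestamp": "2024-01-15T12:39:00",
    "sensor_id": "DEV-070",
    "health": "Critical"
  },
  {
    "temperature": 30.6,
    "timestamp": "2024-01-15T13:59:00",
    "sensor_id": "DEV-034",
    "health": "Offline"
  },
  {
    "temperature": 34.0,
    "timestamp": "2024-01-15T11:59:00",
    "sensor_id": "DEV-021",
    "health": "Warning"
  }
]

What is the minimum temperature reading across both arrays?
16.8

Schema mapping: "measurement" (sensor_array_3) = "temperature" (sensor_array_1) = temperature reading

Minimum in sensor_array_3: 20.1
Minimum in sensor_array_1: 16.8

Overall minimum: min(20.1, 16.8) = 16.8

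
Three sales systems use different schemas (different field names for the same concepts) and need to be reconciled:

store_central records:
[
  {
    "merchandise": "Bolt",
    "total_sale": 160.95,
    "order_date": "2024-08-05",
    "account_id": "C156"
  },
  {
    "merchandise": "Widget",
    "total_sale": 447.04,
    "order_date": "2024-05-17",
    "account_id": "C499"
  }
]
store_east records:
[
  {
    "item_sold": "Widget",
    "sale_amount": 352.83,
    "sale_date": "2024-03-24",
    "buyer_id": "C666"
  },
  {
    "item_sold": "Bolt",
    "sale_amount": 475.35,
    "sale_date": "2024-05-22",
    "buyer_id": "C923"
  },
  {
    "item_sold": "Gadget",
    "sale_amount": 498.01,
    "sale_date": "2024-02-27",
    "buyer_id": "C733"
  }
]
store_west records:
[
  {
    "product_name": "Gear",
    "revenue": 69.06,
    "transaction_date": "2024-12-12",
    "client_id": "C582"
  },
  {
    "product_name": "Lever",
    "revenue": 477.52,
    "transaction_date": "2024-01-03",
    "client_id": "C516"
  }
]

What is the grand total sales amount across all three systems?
2480.76

Schema reconciliation - all amount fields map to sale amount:

store_central (total_sale): 607.99
store_east (sale_amount): 1326.19
store_west (revenue): 546.58

Grand total: 2480.76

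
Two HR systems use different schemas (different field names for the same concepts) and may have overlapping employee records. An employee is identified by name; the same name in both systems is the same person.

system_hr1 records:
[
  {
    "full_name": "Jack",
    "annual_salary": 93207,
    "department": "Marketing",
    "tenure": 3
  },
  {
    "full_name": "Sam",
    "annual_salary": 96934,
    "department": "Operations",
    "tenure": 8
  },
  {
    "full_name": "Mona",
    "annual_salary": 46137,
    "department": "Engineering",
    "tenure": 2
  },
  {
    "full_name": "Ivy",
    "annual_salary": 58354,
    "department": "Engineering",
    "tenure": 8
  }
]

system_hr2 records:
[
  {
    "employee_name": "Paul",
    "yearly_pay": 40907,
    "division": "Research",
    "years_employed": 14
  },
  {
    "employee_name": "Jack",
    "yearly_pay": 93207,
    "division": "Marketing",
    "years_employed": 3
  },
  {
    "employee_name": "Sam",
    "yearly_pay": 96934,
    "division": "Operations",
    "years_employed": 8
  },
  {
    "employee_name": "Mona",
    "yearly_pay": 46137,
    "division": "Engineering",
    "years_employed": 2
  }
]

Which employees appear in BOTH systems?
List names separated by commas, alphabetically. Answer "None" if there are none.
Jack, Mona, Sam

Schema mapping: "full_name" (system_hr1) = "employee_name" (system_hr2) = employee name

Names in system_hr1: ['Ivy', 'Jack', 'Mona', 'Sam']
Names in system_hr2: ['Jack', 'Mona', 'Paul', 'Sam']

Intersection: ['Jack', 'Mona', 'Sam']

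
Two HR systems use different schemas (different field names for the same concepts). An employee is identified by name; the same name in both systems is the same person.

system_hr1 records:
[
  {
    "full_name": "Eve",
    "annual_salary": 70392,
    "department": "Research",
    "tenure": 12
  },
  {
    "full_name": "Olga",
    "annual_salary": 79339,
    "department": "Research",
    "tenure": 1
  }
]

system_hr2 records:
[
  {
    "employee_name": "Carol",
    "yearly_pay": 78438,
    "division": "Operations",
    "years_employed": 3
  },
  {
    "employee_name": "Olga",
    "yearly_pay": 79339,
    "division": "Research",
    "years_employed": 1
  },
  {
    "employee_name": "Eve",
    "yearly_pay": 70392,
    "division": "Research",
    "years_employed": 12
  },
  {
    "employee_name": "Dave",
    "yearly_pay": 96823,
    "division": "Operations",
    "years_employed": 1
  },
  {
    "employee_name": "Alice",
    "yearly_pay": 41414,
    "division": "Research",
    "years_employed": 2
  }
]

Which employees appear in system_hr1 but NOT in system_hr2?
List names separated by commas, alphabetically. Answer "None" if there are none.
None

Schema mapping: "full_name" (system_hr1) = "employee_name" (system_hr2) = employee name

Names in system_hr1: ['Eve', 'Olga']
Names in system_hr2: ['Alice', 'Carol', 'Dave', 'Eve', 'Olga']

In system_hr1 but not system_hr2: None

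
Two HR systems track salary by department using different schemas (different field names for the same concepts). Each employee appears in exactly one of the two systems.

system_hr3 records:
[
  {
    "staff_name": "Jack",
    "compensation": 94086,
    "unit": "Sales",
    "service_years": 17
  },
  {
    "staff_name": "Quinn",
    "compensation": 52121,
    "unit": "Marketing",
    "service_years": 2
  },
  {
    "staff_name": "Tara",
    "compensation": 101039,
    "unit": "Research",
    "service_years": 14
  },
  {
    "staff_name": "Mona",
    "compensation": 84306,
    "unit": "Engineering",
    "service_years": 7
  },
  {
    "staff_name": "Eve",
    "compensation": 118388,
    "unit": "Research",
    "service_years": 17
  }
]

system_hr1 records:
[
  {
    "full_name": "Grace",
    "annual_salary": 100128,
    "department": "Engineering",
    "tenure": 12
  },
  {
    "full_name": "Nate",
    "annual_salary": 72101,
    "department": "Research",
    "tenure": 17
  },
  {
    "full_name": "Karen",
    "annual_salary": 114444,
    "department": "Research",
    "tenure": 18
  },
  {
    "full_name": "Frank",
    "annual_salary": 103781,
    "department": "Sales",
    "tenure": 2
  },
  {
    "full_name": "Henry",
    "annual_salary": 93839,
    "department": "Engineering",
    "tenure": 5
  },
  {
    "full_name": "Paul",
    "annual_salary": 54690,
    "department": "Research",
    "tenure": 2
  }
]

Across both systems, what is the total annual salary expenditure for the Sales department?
197867

Schema mappings:
- "unit" (system_hr3) = "department" (system_hr1) = department
- "compensation" (system_hr3) = "annual_salary" (system_hr1) = salary

Sales salaries from system_hr3: 94086
Sales salaries from system_hr1: 103781

Total: 94086 + 103781 = 197867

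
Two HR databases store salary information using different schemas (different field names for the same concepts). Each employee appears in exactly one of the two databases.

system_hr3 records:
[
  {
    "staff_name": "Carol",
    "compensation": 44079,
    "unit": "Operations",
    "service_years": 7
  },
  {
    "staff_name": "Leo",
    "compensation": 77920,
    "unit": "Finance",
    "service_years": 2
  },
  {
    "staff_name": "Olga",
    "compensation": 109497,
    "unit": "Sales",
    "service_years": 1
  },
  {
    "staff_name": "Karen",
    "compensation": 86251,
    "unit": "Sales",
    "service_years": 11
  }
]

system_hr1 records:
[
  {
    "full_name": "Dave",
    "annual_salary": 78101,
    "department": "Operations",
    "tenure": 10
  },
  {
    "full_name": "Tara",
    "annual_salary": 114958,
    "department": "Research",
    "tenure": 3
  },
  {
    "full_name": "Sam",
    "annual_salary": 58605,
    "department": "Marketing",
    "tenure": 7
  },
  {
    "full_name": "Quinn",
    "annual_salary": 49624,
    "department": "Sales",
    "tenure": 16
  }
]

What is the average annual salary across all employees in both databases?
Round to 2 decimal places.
77379.38

Schema mapping: "compensation" (system_hr3) = "annual_salary" (system_hr1) = annual salary

All salaries: [44079, 77920, 109497, 86251, 78101, 114958, 58605, 49624]
Sum: 619035
Count: 8
Average: 619035 / 8 = 77379.38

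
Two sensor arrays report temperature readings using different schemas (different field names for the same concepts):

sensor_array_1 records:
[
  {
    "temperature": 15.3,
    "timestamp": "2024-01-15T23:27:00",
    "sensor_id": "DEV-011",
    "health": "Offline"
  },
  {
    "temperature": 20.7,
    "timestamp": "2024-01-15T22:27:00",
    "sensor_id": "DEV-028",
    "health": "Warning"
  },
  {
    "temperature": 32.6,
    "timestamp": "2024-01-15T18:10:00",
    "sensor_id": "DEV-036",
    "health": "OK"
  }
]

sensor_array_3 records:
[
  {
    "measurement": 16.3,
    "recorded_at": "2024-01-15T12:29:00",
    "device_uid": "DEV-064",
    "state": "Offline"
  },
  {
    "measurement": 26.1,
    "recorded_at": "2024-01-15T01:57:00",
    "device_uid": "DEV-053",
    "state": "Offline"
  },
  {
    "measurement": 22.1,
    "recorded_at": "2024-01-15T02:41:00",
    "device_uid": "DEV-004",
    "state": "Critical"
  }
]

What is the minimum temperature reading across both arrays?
15.3

Schema mapping: "temperature" (sensor_array_1) = "measurement" (sensor_array_3) = temperature reading

Minimum in sensor_array_1: 15.3
Minimum in sensor_array_3: 16.3

Overall minimum: min(15.3, 16.3) = 15.3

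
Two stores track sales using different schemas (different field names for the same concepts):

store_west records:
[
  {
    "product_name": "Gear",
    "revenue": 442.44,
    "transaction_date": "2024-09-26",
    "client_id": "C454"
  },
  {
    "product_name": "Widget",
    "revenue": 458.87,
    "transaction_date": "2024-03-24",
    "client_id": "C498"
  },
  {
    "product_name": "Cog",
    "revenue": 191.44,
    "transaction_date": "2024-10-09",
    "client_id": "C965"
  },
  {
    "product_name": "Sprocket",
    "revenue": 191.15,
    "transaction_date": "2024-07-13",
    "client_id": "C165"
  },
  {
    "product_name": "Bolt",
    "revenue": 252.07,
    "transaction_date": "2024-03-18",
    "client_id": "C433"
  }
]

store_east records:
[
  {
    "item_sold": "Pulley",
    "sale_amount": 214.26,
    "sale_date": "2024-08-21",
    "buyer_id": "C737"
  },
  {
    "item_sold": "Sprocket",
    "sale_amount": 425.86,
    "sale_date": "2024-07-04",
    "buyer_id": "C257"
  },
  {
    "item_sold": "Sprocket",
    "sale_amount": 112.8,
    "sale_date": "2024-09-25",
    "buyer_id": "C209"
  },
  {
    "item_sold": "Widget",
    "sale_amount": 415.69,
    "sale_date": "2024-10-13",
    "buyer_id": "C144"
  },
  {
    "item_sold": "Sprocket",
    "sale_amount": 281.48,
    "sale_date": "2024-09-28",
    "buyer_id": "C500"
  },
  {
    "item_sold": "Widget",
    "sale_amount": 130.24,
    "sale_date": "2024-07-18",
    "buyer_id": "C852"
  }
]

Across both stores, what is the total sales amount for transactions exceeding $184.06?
2873.26

Schema mapping: "revenue" (store_west) = "sale_amount" (store_east) = sale amount

Sum of sales > $184.06 in store_west: 1535.97
Sum of sales > $184.06 in store_east: 1337.29

Total: 1535.97 + 1337.29 = 2873.26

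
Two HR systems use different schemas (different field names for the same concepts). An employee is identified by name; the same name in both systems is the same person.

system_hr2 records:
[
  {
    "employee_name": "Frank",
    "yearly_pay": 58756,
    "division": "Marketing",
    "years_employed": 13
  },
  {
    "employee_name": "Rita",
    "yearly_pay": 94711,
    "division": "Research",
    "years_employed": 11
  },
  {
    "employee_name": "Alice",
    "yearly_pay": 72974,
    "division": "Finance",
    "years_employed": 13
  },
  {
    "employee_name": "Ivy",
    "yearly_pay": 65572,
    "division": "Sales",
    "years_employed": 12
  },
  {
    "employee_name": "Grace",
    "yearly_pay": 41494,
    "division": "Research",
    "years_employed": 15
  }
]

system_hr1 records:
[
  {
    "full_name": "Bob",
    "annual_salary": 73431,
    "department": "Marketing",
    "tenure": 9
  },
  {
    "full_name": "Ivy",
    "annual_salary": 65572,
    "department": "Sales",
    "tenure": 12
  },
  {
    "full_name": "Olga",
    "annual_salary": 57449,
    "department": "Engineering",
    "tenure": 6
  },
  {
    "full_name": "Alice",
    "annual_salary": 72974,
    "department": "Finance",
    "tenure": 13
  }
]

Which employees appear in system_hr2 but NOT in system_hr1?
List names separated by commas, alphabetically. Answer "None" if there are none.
Frank, Grace, Rita

Schema mapping: "employee_name" (system_hr2) = "full_name" (system_hr1) = employee name

Names in system_hr2: ['Alice', 'Frank', 'Grace', 'Ivy', 'Rita']
Names in system_hr1: ['Alice', 'Bob', 'Ivy', 'Olga']

In system_hr2 but not system_hr1: ['Frank', 'Grace', 'Rita']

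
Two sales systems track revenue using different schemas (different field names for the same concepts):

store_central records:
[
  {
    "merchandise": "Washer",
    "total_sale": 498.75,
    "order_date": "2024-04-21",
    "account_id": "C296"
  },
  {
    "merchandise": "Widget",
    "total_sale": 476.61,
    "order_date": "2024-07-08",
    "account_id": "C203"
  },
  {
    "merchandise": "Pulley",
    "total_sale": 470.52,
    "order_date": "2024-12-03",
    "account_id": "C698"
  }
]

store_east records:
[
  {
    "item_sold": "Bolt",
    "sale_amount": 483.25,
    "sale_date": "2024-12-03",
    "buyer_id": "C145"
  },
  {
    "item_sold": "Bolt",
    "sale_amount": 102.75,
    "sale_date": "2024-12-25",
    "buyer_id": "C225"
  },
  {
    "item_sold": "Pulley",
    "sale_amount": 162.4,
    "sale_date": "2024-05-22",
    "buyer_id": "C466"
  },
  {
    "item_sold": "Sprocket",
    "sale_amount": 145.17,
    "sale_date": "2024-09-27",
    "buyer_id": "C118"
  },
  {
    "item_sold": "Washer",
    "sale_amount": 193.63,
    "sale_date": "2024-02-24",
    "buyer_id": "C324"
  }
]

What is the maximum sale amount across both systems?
498.75

Reconcile: "total_sale" (store_central) = "sale_amount" (store_east) = sale amount

Maximum in store_central: 498.75
Maximum in store_east: 483.25

Overall maximum: max(498.75, 483.25) = 498.75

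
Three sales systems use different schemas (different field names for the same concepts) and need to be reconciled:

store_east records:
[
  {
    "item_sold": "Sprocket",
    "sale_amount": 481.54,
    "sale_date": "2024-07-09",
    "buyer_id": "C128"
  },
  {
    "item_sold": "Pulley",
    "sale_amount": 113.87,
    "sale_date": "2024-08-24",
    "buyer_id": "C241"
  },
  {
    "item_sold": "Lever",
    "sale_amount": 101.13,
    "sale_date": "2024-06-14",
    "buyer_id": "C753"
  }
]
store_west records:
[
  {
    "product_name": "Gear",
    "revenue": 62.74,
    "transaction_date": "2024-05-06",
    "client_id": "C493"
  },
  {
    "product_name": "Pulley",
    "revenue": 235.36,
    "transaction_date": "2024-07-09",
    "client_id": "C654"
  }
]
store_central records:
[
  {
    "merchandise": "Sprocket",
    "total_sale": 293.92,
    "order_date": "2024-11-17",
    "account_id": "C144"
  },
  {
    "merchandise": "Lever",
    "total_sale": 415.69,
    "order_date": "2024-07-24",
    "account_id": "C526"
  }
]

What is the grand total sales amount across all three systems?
1704.25

Schema reconciliation - all amount fields map to sale amount:

store_east (sale_amount): 696.54
store_west (revenue): 298.1
store_central (total_sale): 709.61

Grand total: 1704.25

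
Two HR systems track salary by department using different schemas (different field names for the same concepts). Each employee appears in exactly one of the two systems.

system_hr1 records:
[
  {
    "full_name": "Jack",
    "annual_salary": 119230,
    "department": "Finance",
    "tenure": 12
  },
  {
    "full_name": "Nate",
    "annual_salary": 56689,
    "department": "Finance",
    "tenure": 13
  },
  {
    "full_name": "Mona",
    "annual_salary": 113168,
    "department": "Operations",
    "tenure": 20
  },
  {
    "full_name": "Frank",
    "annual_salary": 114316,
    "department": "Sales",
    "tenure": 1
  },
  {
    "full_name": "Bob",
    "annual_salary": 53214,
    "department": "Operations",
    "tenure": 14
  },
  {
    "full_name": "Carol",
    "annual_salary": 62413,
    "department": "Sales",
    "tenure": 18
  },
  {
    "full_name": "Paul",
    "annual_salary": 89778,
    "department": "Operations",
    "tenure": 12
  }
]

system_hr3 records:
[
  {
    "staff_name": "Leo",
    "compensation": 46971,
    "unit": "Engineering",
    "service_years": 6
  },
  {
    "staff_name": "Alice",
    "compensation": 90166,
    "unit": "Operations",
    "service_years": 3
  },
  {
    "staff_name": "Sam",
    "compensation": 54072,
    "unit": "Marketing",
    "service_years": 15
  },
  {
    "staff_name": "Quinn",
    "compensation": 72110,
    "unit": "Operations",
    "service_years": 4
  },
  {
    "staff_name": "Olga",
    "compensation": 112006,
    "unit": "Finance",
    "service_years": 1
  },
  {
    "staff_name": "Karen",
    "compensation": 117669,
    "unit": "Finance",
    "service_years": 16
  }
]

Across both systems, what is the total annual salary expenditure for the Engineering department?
46971

Schema mappings:
- "department" (system_hr1) = "unit" (system_hr3) = department
- "annual_salary" (system_hr1) = "compensation" (system_hr3) = salary

Engineering salaries from system_hr1: 0
Engineering salaries from system_hr3: 46971

Total: 0 + 46971 = 46971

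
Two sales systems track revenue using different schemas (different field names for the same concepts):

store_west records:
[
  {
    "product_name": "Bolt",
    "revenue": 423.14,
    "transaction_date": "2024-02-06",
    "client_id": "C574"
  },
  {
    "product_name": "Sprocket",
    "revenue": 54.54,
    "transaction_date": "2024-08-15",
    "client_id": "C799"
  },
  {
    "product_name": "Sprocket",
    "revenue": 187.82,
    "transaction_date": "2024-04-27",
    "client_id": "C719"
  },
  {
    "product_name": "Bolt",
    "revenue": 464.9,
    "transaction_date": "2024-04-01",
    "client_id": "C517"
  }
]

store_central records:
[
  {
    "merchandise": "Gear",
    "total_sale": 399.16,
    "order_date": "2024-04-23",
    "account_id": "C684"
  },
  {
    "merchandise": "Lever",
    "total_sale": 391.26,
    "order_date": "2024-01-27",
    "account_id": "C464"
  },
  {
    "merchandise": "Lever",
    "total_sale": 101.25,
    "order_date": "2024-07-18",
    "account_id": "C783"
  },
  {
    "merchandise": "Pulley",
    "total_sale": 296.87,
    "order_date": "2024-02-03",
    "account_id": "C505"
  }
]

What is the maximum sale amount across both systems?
464.9

Reconcile: "revenue" (store_west) = "total_sale" (store_central) = sale amount

Maximum in store_west: 464.9
Maximum in store_central: 399.16

Overall maximum: max(464.9, 399.16) = 464.9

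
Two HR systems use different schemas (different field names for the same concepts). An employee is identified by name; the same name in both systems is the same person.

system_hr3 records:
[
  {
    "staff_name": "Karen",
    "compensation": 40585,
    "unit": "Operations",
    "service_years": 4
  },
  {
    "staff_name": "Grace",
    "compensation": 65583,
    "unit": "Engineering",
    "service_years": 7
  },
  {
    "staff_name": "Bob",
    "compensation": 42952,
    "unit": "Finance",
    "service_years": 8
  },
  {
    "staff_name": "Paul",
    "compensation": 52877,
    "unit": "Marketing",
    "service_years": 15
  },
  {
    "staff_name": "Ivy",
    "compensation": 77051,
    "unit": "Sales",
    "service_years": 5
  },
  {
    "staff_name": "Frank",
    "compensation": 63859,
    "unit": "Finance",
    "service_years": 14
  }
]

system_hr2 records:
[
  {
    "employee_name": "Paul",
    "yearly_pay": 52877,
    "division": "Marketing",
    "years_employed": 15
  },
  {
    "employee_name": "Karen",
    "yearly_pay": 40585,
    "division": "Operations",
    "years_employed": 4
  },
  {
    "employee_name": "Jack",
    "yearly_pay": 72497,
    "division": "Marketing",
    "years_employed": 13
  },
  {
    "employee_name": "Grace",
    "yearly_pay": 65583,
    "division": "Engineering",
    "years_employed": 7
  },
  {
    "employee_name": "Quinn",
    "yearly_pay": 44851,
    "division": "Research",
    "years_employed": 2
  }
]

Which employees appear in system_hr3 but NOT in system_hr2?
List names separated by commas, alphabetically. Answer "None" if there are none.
Bob, Frank, Ivy

Schema mapping: "staff_name" (system_hr3) = "employee_name" (system_hr2) = employee name

Names in system_hr3: ['Bob', 'Frank', 'Grace', 'Ivy', 'Karen', 'Paul']
Names in system_hr2: ['Grace', 'Jack', 'Karen', 'Paul', 'Quinn']

In system_hr3 but not system_hr2: ['Bob', 'Frank', 'Ivy']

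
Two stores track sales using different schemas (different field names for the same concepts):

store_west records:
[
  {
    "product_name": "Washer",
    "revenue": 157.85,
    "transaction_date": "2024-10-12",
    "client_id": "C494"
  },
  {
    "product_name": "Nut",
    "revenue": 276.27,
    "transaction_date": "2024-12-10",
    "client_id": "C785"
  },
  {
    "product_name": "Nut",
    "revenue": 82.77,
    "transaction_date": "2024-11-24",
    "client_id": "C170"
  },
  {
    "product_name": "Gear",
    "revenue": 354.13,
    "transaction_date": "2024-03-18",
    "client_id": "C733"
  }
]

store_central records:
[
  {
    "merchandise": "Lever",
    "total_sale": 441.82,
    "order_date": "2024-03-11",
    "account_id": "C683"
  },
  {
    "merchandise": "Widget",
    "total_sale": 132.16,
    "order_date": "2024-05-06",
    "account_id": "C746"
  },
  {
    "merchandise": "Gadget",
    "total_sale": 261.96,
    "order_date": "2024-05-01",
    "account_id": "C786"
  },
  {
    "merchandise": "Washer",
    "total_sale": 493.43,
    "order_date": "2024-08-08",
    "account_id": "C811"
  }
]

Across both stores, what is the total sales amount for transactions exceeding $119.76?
2117.62

Schema mapping: "revenue" (store_west) = "total_sale" (store_central) = sale amount

Sum of sales > $119.76 in store_west: 788.25
Sum of sales > $119.76 in store_central: 1329.37

Total: 788.25 + 1329.37 = 2117.62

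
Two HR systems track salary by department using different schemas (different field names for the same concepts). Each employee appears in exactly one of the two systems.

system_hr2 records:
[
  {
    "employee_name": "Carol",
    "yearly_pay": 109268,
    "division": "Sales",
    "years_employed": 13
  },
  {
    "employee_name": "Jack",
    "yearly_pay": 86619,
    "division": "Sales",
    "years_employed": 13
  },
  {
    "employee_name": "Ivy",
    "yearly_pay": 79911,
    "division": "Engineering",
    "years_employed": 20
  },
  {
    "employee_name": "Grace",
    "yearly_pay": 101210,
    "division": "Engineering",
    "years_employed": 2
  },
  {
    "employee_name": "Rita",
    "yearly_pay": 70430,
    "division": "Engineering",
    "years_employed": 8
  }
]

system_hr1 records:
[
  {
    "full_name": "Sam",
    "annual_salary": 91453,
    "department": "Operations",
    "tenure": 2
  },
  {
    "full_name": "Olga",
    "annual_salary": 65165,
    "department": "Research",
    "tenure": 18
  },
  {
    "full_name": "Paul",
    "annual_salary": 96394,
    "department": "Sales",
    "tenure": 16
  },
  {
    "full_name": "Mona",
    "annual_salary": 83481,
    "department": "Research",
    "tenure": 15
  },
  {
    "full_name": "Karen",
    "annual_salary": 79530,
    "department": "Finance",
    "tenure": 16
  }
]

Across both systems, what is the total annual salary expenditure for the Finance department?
79530

Schema mappings:
- "division" (system_hr2) = "department" (system_hr1) = department
- "yearly_pay" (system_hr2) = "annual_salary" (system_hr1) = salary

Finance salaries from system_hr2: 0
Finance salaries from system_hr1: 79530

Total: 0 + 79530 = 79530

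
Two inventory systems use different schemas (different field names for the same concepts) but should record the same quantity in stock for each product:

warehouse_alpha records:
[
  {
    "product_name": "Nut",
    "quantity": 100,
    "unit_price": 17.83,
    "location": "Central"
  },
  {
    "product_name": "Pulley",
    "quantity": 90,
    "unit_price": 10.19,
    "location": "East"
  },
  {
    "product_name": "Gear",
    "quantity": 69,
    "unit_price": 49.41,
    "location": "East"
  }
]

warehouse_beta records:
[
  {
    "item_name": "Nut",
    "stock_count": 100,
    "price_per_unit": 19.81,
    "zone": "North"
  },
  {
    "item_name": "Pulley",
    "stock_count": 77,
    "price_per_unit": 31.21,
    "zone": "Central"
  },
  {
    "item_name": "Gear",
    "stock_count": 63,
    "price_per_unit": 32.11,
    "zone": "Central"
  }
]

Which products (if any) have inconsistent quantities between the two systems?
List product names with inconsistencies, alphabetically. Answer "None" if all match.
Gear, Pulley

Schema mappings:
- "product_name" (warehouse_alpha) = "item_name" (warehouse_beta) = product name
- "quantity" (warehouse_alpha) = "stock_count" (warehouse_beta) = quantity

Comparison:
  Nut: 100 vs 100 - MATCH
  Pulley: 90 vs 77 - MISMATCH
  Gear: 69 vs 63 - MISMATCH

Products with inconsistencies: Gear, Pulley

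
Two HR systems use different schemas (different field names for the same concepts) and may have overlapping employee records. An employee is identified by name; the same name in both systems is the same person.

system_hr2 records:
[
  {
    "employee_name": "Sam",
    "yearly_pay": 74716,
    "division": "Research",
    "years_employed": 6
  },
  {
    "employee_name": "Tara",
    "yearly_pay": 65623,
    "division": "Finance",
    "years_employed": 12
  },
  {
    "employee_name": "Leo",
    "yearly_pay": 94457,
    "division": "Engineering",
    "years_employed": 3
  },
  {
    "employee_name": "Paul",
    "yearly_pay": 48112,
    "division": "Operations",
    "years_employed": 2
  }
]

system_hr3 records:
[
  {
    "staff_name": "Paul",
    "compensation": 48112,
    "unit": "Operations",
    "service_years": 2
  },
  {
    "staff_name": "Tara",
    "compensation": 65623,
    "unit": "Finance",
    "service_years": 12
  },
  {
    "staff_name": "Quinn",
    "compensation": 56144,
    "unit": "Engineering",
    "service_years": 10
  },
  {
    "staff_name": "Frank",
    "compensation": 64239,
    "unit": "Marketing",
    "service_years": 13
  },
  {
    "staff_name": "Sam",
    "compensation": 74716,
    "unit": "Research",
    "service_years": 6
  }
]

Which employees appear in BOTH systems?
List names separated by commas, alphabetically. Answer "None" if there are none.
Paul, Sam, Tara

Schema mapping: "employee_name" (system_hr2) = "staff_name" (system_hr3) = employee name

Names in system_hr2: ['Leo', 'Paul', 'Sam', 'Tara']
Names in system_hr3: ['Frank', 'Paul', 'Quinn', 'Sam', 'Tara']

Intersection: ['Paul', 'Sam', 'Tara']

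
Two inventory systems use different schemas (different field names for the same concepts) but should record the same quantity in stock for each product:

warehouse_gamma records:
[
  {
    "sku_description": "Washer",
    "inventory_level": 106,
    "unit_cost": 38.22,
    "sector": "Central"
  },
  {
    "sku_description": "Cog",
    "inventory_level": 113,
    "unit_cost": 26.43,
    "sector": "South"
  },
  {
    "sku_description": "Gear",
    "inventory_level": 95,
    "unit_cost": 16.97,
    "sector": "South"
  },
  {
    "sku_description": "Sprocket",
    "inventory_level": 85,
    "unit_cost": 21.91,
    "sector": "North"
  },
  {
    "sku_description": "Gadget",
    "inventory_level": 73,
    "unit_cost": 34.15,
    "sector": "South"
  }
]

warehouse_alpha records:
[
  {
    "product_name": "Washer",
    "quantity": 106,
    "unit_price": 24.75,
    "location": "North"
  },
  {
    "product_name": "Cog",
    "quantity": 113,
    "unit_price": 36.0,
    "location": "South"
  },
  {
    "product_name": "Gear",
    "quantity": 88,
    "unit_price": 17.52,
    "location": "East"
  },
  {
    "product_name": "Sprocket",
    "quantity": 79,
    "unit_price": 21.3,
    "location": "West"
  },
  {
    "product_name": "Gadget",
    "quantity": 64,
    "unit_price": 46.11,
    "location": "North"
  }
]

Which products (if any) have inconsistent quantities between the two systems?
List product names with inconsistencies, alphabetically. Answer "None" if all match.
Gadget, Gear, Sprocket

Schema mappings:
- "sku_description" (warehouse_gamma) = "product_name" (warehouse_alpha) = product name
- "inventory_level" (warehouse_gamma) = "quantity" (warehouse_alpha) = quantity

Comparison:
  Washer: 106 vs 106 - MATCH
  Cog: 113 vs 113 - MATCH
  Gear: 95 vs 88 - MISMATCH
  Sprocket: 85 vs 79 - MISMATCH
  Gadget: 73 vs 64 - MISMATCH

Products with inconsistencies: Gadget, Gear, Sprocket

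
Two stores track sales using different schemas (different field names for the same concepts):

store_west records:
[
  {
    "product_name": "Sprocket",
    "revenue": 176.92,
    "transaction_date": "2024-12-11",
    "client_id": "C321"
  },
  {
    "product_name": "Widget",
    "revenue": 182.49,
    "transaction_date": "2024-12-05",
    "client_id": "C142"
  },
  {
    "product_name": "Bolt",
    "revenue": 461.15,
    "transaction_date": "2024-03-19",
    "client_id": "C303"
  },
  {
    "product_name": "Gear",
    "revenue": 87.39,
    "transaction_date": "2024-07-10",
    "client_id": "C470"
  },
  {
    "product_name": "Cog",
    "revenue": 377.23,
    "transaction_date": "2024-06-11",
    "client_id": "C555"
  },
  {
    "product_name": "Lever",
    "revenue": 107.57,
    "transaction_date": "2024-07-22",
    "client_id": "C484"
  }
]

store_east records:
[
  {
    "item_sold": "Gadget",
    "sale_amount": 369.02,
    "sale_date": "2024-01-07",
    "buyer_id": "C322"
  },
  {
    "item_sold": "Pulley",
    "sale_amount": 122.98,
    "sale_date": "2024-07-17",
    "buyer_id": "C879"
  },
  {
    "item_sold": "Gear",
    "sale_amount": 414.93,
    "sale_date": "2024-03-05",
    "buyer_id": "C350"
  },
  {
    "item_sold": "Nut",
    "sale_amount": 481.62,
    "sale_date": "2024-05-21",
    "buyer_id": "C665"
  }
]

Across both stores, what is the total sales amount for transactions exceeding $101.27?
2693.91

Schema mapping: "revenue" (store_west) = "sale_amount" (store_east) = sale amount

Sum of sales > $101.27 in store_west: 1305.36
Sum of sales > $101.27 in store_east: 1388.55

Total: 1305.36 + 1388.55 = 2693.91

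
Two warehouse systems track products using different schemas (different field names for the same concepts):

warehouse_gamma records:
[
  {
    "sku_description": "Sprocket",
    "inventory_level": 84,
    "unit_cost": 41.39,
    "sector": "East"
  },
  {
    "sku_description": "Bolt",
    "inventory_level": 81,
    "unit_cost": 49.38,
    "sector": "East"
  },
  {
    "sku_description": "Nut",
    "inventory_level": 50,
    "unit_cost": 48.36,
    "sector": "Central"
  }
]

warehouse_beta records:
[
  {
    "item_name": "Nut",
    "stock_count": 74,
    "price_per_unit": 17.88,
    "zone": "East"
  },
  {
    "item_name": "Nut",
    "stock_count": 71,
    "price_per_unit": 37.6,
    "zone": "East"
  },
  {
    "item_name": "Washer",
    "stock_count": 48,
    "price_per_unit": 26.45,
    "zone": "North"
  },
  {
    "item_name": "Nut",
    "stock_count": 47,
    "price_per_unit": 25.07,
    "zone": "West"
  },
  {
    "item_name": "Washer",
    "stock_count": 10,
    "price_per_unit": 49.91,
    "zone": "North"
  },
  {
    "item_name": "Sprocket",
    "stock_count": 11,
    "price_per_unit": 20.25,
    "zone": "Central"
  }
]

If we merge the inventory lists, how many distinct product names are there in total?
4

Schema mapping: "sku_description" (warehouse_gamma) = "item_name" (warehouse_beta) = product name

Products in warehouse_gamma: ['Bolt', 'Nut', 'Sprocket']
Products in warehouse_beta: ['Nut', 'Sprocket', 'Washer']

Union (unique products): ['Bolt', 'Nut', 'Sprocket', 'Washer']
Count: 4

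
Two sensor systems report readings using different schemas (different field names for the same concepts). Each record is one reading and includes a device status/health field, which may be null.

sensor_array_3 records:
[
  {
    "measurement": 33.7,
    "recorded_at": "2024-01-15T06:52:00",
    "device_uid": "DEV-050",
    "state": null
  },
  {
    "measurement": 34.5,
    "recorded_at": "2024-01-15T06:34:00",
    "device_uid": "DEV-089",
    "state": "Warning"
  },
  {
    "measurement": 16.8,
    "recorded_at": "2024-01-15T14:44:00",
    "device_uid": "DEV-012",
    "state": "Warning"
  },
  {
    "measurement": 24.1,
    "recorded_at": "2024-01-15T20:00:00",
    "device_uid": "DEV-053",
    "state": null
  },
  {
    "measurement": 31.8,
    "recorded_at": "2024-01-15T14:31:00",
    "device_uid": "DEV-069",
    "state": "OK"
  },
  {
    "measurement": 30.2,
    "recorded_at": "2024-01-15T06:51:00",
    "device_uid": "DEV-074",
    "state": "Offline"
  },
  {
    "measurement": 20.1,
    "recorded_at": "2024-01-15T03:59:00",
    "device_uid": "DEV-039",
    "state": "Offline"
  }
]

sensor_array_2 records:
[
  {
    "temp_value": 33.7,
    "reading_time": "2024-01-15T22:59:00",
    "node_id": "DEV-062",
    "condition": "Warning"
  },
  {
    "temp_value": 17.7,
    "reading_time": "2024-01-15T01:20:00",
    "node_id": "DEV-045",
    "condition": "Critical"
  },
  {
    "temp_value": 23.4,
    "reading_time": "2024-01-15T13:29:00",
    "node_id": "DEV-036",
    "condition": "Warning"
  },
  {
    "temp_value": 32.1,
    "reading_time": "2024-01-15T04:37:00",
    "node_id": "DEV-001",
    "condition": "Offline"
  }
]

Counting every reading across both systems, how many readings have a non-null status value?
9

Schema mapping: "state" (sensor_array_3) = "condition" (sensor_array_2) = status

Non-null in sensor_array_3: 5
Non-null in sensor_array_2: 4

Total non-null: 5 + 4 = 9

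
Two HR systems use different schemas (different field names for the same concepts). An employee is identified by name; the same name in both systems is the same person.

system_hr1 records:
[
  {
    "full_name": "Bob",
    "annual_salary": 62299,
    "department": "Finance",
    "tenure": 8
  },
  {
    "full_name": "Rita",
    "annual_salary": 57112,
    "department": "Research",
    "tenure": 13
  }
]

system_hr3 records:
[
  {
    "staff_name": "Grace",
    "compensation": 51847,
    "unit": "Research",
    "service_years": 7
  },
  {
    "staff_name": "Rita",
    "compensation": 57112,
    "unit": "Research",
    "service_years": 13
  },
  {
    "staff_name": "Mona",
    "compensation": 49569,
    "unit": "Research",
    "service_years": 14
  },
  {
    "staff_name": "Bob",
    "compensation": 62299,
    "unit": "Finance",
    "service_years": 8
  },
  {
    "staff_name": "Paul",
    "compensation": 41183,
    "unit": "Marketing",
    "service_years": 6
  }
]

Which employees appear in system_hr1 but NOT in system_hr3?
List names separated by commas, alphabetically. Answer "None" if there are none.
None

Schema mapping: "full_name" (system_hr1) = "staff_name" (system_hr3) = employee name

Names in system_hr1: ['Bob', 'Rita']
Names in system_hr3: ['Bob', 'Grace', 'Mona', 'Paul', 'Rita']

In system_hr1 but not system_hr3: None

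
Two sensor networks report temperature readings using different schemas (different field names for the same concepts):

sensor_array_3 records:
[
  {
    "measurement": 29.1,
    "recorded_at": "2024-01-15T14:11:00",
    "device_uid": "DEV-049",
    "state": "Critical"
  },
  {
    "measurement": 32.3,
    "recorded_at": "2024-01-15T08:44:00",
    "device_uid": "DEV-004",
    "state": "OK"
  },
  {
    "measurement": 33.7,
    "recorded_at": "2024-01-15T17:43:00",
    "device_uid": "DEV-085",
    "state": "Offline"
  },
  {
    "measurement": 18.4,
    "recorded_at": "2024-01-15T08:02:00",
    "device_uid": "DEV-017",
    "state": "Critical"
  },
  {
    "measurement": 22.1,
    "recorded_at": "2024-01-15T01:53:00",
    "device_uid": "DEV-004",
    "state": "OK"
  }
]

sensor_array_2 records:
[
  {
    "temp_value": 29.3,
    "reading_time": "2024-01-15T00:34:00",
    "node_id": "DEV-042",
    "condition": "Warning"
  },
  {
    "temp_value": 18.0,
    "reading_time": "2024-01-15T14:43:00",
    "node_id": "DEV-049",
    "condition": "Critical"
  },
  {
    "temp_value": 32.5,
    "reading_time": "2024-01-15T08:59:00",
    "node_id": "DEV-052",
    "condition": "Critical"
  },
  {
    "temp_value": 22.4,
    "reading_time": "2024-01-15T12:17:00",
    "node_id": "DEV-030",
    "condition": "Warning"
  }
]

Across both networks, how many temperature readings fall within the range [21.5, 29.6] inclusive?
4

Schema mapping: "measurement" (sensor_array_3) = "temp_value" (sensor_array_2) = temperature

Readings in [21.5, 29.6] from sensor_array_3: 2
Readings in [21.5, 29.6] from sensor_array_2: 2

Total count: 2 + 2 = 4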